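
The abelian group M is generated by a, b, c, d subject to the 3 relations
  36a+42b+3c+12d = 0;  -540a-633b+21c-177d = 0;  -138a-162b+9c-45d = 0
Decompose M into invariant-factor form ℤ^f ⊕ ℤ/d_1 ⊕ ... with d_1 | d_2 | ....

Answer: M ≅ ℤ^1 ⊕ ℤ/3 ⊕ ℤ/3 ⊕ ℤ/9

Derivation:
rank_ℚ(R)=3; free=4−3=1
SNF(R) diag = [3, 3, 9] → torsion [3, 3, 9]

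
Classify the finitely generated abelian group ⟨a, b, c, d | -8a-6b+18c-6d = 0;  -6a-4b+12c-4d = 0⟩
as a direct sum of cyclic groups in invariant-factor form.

rank_ℚ(R)=2; free=4−2=2
SNF(R) diag = [2, 2] → torsion [2, 2]

Answer: M ≅ ℤ^2 ⊕ ℤ/2 ⊕ ℤ/2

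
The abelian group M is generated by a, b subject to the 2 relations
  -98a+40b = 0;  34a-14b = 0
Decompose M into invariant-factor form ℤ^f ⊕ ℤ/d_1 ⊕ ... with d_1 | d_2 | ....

rank_ℚ(R)=2; free=2−2=0
SNF(R) diag = [2, 6] → torsion [2, 6]

Answer: M ≅ ℤ/2 ⊕ ℤ/6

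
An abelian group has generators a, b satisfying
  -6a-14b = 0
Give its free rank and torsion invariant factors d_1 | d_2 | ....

Answer: M ≅ ℤ^1 ⊕ ℤ/2

Derivation:
rank_ℚ(R)=1; free=2−1=1
SNF(R) diag = [2] → torsion [2]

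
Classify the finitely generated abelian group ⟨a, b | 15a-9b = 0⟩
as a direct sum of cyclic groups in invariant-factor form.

Answer: M ≅ ℤ^1 ⊕ ℤ/3

Derivation:
rank_ℚ(R)=1; free=2−1=1
SNF(R) diag = [3] → torsion [3]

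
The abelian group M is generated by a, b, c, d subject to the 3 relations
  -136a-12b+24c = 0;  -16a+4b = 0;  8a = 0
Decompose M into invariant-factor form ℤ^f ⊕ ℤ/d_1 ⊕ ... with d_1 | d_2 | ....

Answer: M ≅ ℤ^1 ⊕ ℤ/4 ⊕ ℤ/8 ⊕ ℤ/24

Derivation:
rank_ℚ(R)=3; free=4−3=1
SNF(R) diag = [4, 8, 24] → torsion [4, 8, 24]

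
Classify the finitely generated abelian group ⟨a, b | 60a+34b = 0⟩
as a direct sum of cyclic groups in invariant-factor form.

rank_ℚ(R)=1; free=2−1=1
SNF(R) diag = [2] → torsion [2]

Answer: M ≅ ℤ^1 ⊕ ℤ/2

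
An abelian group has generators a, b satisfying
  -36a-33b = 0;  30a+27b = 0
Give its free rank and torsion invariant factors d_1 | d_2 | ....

rank_ℚ(R)=2; free=2−2=0
SNF(R) diag = [3, 6] → torsion [3, 6]

Answer: M ≅ ℤ/3 ⊕ ℤ/6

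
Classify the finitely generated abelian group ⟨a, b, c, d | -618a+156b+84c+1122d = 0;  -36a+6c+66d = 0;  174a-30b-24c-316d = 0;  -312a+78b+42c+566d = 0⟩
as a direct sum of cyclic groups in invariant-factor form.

Answer: M ≅ ℤ/2 ⊕ ℤ/6 ⊕ ℤ/6 ⊕ ℤ/18

Derivation:
rank_ℚ(R)=4; free=4−4=0
SNF(R) diag = [2, 6, 6, 18] → torsion [2, 6, 6, 18]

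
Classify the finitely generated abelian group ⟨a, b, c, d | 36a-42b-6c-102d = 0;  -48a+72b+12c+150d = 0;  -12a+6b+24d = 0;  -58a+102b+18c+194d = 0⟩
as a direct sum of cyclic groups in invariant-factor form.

Answer: M ≅ ℤ/2 ⊕ ℤ/6 ⊕ ℤ/6 ⊕ ℤ/6

Derivation:
rank_ℚ(R)=4; free=4−4=0
SNF(R) diag = [2, 6, 6, 6] → torsion [2, 6, 6, 6]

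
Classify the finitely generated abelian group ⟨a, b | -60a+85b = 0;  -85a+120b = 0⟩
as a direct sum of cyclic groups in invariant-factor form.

Answer: M ≅ ℤ/5 ⊕ ℤ/5

Derivation:
rank_ℚ(R)=2; free=2−2=0
SNF(R) diag = [5, 5] → torsion [5, 5]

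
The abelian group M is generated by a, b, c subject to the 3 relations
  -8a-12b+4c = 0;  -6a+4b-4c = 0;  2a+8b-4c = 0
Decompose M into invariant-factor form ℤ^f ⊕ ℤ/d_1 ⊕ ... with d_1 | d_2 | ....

Answer: M ≅ ℤ/2 ⊕ ℤ/4 ⊕ ℤ/4

Derivation:
rank_ℚ(R)=3; free=3−3=0
SNF(R) diag = [2, 4, 4] → torsion [2, 4, 4]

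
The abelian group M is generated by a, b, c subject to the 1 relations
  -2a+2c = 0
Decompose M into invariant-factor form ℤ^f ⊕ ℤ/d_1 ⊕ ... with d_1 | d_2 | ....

Answer: M ≅ ℤ^2 ⊕ ℤ/2

Derivation:
rank_ℚ(R)=1; free=3−1=2
SNF(R) diag = [2] → torsion [2]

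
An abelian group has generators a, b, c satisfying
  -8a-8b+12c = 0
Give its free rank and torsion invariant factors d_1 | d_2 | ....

Answer: M ≅ ℤ^2 ⊕ ℤ/4

Derivation:
rank_ℚ(R)=1; free=3−1=2
SNF(R) diag = [4] → torsion [4]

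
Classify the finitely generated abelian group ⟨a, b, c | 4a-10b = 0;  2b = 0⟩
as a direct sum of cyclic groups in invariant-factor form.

Answer: M ≅ ℤ^1 ⊕ ℤ/2 ⊕ ℤ/4

Derivation:
rank_ℚ(R)=2; free=3−2=1
SNF(R) diag = [2, 4] → torsion [2, 4]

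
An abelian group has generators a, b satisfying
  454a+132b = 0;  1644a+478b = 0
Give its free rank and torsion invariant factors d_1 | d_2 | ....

Answer: M ≅ ℤ/2 ⊕ ℤ/2

Derivation:
rank_ℚ(R)=2; free=2−2=0
SNF(R) diag = [2, 2] → torsion [2, 2]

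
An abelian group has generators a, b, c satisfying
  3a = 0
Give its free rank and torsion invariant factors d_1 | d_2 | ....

Answer: M ≅ ℤ^2 ⊕ ℤ/3

Derivation:
rank_ℚ(R)=1; free=3−1=2
SNF(R) diag = [3] → torsion [3]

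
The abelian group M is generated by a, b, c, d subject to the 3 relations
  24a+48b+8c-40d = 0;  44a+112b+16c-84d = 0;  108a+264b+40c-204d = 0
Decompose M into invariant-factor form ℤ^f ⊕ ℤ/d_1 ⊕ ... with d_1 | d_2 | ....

Answer: M ≅ ℤ^1 ⊕ ℤ/4 ⊕ ℤ/8 ⊕ ℤ/8

Derivation:
rank_ℚ(R)=3; free=4−3=1
SNF(R) diag = [4, 8, 8] → torsion [4, 8, 8]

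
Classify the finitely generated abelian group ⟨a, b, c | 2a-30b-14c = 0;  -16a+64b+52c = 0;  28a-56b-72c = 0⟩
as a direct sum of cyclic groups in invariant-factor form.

rank_ℚ(R)=3; free=3−3=0
SNF(R) diag = [2, 4, 4] → torsion [2, 4, 4]

Answer: M ≅ ℤ/2 ⊕ ℤ/4 ⊕ ℤ/4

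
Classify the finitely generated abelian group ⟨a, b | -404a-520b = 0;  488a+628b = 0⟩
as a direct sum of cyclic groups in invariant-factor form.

Answer: M ≅ ℤ/4 ⊕ ℤ/12

Derivation:
rank_ℚ(R)=2; free=2−2=0
SNF(R) diag = [4, 12] → torsion [4, 12]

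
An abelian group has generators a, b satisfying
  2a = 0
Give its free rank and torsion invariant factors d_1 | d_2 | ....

Answer: M ≅ ℤ^1 ⊕ ℤ/2

Derivation:
rank_ℚ(R)=1; free=2−1=1
SNF(R) diag = [2] → torsion [2]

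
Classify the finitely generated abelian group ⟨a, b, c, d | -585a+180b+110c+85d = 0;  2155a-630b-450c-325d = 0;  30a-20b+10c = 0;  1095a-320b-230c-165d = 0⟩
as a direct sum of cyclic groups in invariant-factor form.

rank_ℚ(R)=4; free=4−4=0
SNF(R) diag = [5, 10, 10, 30] → torsion [5, 10, 10, 30]

Answer: M ≅ ℤ/5 ⊕ ℤ/10 ⊕ ℤ/10 ⊕ ℤ/30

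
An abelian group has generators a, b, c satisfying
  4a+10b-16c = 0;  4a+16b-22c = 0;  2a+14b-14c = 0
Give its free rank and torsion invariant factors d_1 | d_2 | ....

rank_ℚ(R)=3; free=3−3=0
SNF(R) diag = [2, 6, 6] → torsion [2, 6, 6]

Answer: M ≅ ℤ/2 ⊕ ℤ/6 ⊕ ℤ/6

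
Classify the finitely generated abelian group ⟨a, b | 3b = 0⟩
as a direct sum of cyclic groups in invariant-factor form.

Answer: M ≅ ℤ^1 ⊕ ℤ/3

Derivation:
rank_ℚ(R)=1; free=2−1=1
SNF(R) diag = [3] → torsion [3]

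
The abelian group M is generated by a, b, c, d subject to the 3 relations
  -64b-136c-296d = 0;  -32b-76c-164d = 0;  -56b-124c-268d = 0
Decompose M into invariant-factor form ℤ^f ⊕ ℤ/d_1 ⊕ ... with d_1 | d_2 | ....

Answer: M ≅ ℤ^1 ⊕ ℤ/4 ⊕ ℤ/8 ⊕ ℤ/16

Derivation:
rank_ℚ(R)=3; free=4−3=1
SNF(R) diag = [4, 8, 16] → torsion [4, 8, 16]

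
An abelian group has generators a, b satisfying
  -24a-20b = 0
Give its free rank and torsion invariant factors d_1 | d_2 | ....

Answer: M ≅ ℤ^1 ⊕ ℤ/4

Derivation:
rank_ℚ(R)=1; free=2−1=1
SNF(R) diag = [4] → torsion [4]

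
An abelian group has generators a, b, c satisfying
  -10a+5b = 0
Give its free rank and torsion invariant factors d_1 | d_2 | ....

rank_ℚ(R)=1; free=3−1=2
SNF(R) diag = [5] → torsion [5]

Answer: M ≅ ℤ^2 ⊕ ℤ/5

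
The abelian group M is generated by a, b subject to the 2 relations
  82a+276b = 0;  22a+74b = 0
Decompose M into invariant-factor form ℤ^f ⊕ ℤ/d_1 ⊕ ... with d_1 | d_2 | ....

rank_ℚ(R)=2; free=2−2=0
SNF(R) diag = [2, 2] → torsion [2, 2]

Answer: M ≅ ℤ/2 ⊕ ℤ/2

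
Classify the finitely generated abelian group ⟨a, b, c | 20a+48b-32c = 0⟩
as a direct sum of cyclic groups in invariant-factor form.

Answer: M ≅ ℤ^2 ⊕ ℤ/4

Derivation:
rank_ℚ(R)=1; free=3−1=2
SNF(R) diag = [4] → torsion [4]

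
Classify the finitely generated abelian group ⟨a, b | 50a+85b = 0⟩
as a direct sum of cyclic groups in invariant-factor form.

rank_ℚ(R)=1; free=2−1=1
SNF(R) diag = [5] → torsion [5]

Answer: M ≅ ℤ^1 ⊕ ℤ/5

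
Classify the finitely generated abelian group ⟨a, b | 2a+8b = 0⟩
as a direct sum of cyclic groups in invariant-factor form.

Answer: M ≅ ℤ^1 ⊕ ℤ/2

Derivation:
rank_ℚ(R)=1; free=2−1=1
SNF(R) diag = [2] → torsion [2]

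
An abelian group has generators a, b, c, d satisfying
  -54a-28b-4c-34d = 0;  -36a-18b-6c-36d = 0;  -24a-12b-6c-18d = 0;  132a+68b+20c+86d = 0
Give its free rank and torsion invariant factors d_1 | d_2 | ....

rank_ℚ(R)=4; free=4−4=0
SNF(R) diag = [2, 6, 6, 18] → torsion [2, 6, 6, 18]

Answer: M ≅ ℤ/2 ⊕ ℤ/6 ⊕ ℤ/6 ⊕ ℤ/18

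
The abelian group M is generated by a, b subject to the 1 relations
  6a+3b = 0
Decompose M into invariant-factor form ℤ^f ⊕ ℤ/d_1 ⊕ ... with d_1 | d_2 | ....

rank_ℚ(R)=1; free=2−1=1
SNF(R) diag = [3] → torsion [3]

Answer: M ≅ ℤ^1 ⊕ ℤ/3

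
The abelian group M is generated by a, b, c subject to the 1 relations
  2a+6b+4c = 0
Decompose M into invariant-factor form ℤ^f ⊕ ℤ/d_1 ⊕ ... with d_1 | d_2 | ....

rank_ℚ(R)=1; free=3−1=2
SNF(R) diag = [2] → torsion [2]

Answer: M ≅ ℤ^2 ⊕ ℤ/2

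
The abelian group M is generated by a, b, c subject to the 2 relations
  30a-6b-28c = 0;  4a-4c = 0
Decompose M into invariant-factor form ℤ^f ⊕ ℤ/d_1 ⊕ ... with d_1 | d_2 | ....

rank_ℚ(R)=2; free=3−2=1
SNF(R) diag = [2, 4] → torsion [2, 4]

Answer: M ≅ ℤ^1 ⊕ ℤ/2 ⊕ ℤ/4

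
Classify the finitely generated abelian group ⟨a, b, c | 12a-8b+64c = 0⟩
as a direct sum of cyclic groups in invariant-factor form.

rank_ℚ(R)=1; free=3−1=2
SNF(R) diag = [4] → torsion [4]

Answer: M ≅ ℤ^2 ⊕ ℤ/4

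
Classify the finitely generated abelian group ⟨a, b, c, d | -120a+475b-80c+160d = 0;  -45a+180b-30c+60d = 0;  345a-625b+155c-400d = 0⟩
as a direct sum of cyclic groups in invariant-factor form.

rank_ℚ(R)=3; free=4−3=1
SNF(R) diag = [5, 15, 45] → torsion [5, 15, 45]

Answer: M ≅ ℤ^1 ⊕ ℤ/5 ⊕ ℤ/15 ⊕ ℤ/45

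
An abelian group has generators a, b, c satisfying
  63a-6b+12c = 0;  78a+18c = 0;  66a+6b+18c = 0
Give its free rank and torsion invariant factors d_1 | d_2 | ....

rank_ℚ(R)=3; free=3−3=0
SNF(R) diag = [3, 6, 6] → torsion [3, 6, 6]

Answer: M ≅ ℤ/3 ⊕ ℤ/6 ⊕ ℤ/6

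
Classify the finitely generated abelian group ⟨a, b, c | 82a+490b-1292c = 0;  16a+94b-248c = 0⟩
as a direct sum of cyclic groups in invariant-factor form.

Answer: M ≅ ℤ^1 ⊕ ℤ/2 ⊕ ℤ/6

Derivation:
rank_ℚ(R)=2; free=3−2=1
SNF(R) diag = [2, 6] → torsion [2, 6]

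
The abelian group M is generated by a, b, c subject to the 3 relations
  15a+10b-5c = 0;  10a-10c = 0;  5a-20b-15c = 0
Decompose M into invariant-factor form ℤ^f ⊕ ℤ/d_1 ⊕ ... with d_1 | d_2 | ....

rank_ℚ(R)=3; free=3−3=0
SNF(R) diag = [5, 10, 20] → torsion [5, 10, 20]

Answer: M ≅ ℤ/5 ⊕ ℤ/10 ⊕ ℤ/20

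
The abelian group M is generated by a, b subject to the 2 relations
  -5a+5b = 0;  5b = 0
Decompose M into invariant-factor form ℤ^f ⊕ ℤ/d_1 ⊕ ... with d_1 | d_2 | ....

Answer: M ≅ ℤ/5 ⊕ ℤ/5

Derivation:
rank_ℚ(R)=2; free=2−2=0
SNF(R) diag = [5, 5] → torsion [5, 5]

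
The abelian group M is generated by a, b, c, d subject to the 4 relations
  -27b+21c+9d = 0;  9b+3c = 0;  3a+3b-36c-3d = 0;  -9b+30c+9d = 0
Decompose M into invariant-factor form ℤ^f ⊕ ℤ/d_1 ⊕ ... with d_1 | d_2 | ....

Answer: M ≅ ℤ/3 ⊕ ℤ/3 ⊕ ℤ/9 ⊕ ℤ/9

Derivation:
rank_ℚ(R)=4; free=4−4=0
SNF(R) diag = [3, 3, 9, 9] → torsion [3, 3, 9, 9]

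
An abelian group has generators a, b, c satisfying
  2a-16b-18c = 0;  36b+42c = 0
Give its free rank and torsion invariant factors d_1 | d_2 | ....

Answer: M ≅ ℤ^1 ⊕ ℤ/2 ⊕ ℤ/6

Derivation:
rank_ℚ(R)=2; free=3−2=1
SNF(R) diag = [2, 6] → torsion [2, 6]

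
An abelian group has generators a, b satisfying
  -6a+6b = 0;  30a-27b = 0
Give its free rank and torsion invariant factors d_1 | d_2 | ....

rank_ℚ(R)=2; free=2−2=0
SNF(R) diag = [3, 6] → torsion [3, 6]

Answer: M ≅ ℤ/3 ⊕ ℤ/6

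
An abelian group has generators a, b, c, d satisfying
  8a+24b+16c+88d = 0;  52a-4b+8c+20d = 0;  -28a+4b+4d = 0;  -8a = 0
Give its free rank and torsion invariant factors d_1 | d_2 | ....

rank_ℚ(R)=4; free=4−4=0
SNF(R) diag = [4, 8, 8, 16] → torsion [4, 8, 8, 16]

Answer: M ≅ ℤ/4 ⊕ ℤ/8 ⊕ ℤ/8 ⊕ ℤ/16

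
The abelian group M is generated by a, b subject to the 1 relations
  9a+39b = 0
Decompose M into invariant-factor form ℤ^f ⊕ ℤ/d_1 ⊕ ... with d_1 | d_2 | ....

Answer: M ≅ ℤ^1 ⊕ ℤ/3

Derivation:
rank_ℚ(R)=1; free=2−1=1
SNF(R) diag = [3] → torsion [3]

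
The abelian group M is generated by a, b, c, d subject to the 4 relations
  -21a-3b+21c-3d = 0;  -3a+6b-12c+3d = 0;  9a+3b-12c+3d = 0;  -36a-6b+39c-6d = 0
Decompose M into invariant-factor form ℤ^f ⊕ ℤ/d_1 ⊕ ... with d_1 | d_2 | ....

Answer: M ≅ ℤ/3 ⊕ ℤ/3 ⊕ ℤ/3 ⊕ ℤ/6

Derivation:
rank_ℚ(R)=4; free=4−4=0
SNF(R) diag = [3, 3, 3, 6] → torsion [3, 3, 3, 6]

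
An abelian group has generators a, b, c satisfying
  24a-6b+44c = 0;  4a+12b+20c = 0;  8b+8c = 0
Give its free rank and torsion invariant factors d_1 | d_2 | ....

rank_ℚ(R)=3; free=3−3=0
SNF(R) diag = [2, 4, 8] → torsion [2, 4, 8]

Answer: M ≅ ℤ/2 ⊕ ℤ/4 ⊕ ℤ/8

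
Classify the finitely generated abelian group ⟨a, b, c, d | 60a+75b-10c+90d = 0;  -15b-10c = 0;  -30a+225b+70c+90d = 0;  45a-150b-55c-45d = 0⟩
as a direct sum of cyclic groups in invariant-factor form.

rank_ℚ(R)=4; free=4−4=0
SNF(R) diag = [5, 15, 30, 90] → torsion [5, 15, 30, 90]

Answer: M ≅ ℤ/5 ⊕ ℤ/15 ⊕ ℤ/30 ⊕ ℤ/90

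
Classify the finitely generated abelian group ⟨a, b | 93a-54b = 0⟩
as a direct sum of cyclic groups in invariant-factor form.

Answer: M ≅ ℤ^1 ⊕ ℤ/3

Derivation:
rank_ℚ(R)=1; free=2−1=1
SNF(R) diag = [3] → torsion [3]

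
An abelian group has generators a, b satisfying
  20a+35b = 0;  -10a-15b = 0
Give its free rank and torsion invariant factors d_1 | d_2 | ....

rank_ℚ(R)=2; free=2−2=0
SNF(R) diag = [5, 10] → torsion [5, 10]

Answer: M ≅ ℤ/5 ⊕ ℤ/10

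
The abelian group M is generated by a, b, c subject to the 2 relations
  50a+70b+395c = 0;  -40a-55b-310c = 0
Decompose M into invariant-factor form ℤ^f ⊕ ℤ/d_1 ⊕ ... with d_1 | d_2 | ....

rank_ℚ(R)=2; free=3−2=1
SNF(R) diag = [5, 5] → torsion [5, 5]

Answer: M ≅ ℤ^1 ⊕ ℤ/5 ⊕ ℤ/5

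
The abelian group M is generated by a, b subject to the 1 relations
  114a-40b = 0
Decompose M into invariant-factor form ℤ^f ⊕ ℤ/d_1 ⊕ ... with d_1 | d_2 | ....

rank_ℚ(R)=1; free=2−1=1
SNF(R) diag = [2] → torsion [2]

Answer: M ≅ ℤ^1 ⊕ ℤ/2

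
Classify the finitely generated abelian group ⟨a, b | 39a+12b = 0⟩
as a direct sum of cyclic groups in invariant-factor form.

Answer: M ≅ ℤ^1 ⊕ ℤ/3

Derivation:
rank_ℚ(R)=1; free=2−1=1
SNF(R) diag = [3] → torsion [3]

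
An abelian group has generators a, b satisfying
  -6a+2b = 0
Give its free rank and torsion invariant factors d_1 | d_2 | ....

Answer: M ≅ ℤ^1 ⊕ ℤ/2

Derivation:
rank_ℚ(R)=1; free=2−1=1
SNF(R) diag = [2] → torsion [2]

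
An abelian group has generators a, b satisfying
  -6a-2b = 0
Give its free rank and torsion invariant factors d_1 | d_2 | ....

Answer: M ≅ ℤ^1 ⊕ ℤ/2

Derivation:
rank_ℚ(R)=1; free=2−1=1
SNF(R) diag = [2] → torsion [2]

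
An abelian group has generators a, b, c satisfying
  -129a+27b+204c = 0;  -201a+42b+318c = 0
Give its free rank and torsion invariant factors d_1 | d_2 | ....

rank_ℚ(R)=2; free=3−2=1
SNF(R) diag = [3, 3] → torsion [3, 3]

Answer: M ≅ ℤ^1 ⊕ ℤ/3 ⊕ ℤ/3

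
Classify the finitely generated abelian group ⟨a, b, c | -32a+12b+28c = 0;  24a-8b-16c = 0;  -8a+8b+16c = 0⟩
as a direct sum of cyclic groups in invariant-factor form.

rank_ℚ(R)=3; free=3−3=0
SNF(R) diag = [4, 8, 16] → torsion [4, 8, 16]

Answer: M ≅ ℤ/4 ⊕ ℤ/8 ⊕ ℤ/16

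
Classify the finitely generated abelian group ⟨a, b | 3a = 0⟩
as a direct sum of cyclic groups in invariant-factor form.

rank_ℚ(R)=1; free=2−1=1
SNF(R) diag = [3] → torsion [3]

Answer: M ≅ ℤ^1 ⊕ ℤ/3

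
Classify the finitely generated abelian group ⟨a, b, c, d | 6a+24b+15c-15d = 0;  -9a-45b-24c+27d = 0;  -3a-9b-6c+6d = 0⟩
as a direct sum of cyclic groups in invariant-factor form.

Answer: M ≅ ℤ^1 ⊕ ℤ/3 ⊕ ℤ/3 ⊕ ℤ/3

Derivation:
rank_ℚ(R)=3; free=4−3=1
SNF(R) diag = [3, 3, 3] → torsion [3, 3, 3]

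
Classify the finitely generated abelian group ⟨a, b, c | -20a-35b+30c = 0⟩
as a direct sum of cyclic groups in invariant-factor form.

rank_ℚ(R)=1; free=3−1=2
SNF(R) diag = [5] → torsion [5]

Answer: M ≅ ℤ^2 ⊕ ℤ/5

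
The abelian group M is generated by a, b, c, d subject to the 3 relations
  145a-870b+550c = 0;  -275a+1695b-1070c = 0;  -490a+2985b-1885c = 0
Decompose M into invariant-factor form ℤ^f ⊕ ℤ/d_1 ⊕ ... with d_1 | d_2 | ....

rank_ℚ(R)=3; free=4−3=1
SNF(R) diag = [5, 15, 45] → torsion [5, 15, 45]

Answer: M ≅ ℤ^1 ⊕ ℤ/5 ⊕ ℤ/15 ⊕ ℤ/45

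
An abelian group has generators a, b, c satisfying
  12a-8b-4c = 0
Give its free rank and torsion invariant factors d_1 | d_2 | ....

rank_ℚ(R)=1; free=3−1=2
SNF(R) diag = [4] → torsion [4]

Answer: M ≅ ℤ^2 ⊕ ℤ/4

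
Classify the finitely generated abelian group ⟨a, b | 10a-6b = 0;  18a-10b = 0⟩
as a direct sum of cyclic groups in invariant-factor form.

Answer: M ≅ ℤ/2 ⊕ ℤ/4

Derivation:
rank_ℚ(R)=2; free=2−2=0
SNF(R) diag = [2, 4] → torsion [2, 4]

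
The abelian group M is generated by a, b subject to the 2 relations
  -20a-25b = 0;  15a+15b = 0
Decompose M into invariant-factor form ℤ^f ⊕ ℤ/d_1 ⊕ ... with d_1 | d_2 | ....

Answer: M ≅ ℤ/5 ⊕ ℤ/15

Derivation:
rank_ℚ(R)=2; free=2−2=0
SNF(R) diag = [5, 15] → torsion [5, 15]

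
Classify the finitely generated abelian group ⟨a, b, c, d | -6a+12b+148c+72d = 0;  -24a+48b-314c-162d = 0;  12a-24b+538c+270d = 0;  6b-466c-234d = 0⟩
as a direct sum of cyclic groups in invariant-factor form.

Answer: M ≅ ℤ/2 ⊕ ℤ/6 ⊕ ℤ/18 ⊕ ℤ/36

Derivation:
rank_ℚ(R)=4; free=4−4=0
SNF(R) diag = [2, 6, 18, 36] → torsion [2, 6, 18, 36]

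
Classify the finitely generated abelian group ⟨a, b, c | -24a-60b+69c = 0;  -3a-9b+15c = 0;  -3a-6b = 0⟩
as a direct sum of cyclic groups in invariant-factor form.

Answer: M ≅ ℤ/3 ⊕ ℤ/3 ⊕ ℤ/9

Derivation:
rank_ℚ(R)=3; free=3−3=0
SNF(R) diag = [3, 3, 9] → torsion [3, 3, 9]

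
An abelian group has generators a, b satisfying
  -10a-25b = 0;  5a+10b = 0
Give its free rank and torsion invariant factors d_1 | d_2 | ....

Answer: M ≅ ℤ/5 ⊕ ℤ/5

Derivation:
rank_ℚ(R)=2; free=2−2=0
SNF(R) diag = [5, 5] → torsion [5, 5]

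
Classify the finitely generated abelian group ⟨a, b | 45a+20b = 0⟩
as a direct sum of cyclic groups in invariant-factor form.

rank_ℚ(R)=1; free=2−1=1
SNF(R) diag = [5] → torsion [5]

Answer: M ≅ ℤ^1 ⊕ ℤ/5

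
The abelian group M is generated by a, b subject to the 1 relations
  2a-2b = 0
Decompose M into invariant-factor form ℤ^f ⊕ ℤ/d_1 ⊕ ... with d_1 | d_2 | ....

rank_ℚ(R)=1; free=2−1=1
SNF(R) diag = [2] → torsion [2]

Answer: M ≅ ℤ^1 ⊕ ℤ/2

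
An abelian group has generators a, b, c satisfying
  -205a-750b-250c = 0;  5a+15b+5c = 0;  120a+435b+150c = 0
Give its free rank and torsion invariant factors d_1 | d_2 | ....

Answer: M ≅ ℤ/5 ⊕ ℤ/15 ⊕ ℤ/45

Derivation:
rank_ℚ(R)=3; free=3−3=0
SNF(R) diag = [5, 15, 45] → torsion [5, 15, 45]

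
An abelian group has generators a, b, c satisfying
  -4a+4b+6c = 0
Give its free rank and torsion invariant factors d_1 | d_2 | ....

Answer: M ≅ ℤ^2 ⊕ ℤ/2

Derivation:
rank_ℚ(R)=1; free=3−1=2
SNF(R) diag = [2] → torsion [2]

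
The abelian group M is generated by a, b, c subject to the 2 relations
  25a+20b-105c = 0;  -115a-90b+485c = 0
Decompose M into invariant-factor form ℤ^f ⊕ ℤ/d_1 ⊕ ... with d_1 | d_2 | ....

rank_ℚ(R)=2; free=3−2=1
SNF(R) diag = [5, 10] → torsion [5, 10]

Answer: M ≅ ℤ^1 ⊕ ℤ/5 ⊕ ℤ/10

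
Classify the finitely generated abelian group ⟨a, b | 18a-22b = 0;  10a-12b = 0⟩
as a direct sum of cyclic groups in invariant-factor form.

Answer: M ≅ ℤ/2 ⊕ ℤ/2

Derivation:
rank_ℚ(R)=2; free=2−2=0
SNF(R) diag = [2, 2] → torsion [2, 2]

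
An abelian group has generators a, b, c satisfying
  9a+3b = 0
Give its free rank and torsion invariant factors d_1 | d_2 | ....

rank_ℚ(R)=1; free=3−1=2
SNF(R) diag = [3] → torsion [3]

Answer: M ≅ ℤ^2 ⊕ ℤ/3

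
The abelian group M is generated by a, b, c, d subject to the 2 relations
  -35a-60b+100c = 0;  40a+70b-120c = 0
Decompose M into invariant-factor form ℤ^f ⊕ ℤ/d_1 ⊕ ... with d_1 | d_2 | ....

rank_ℚ(R)=2; free=4−2=2
SNF(R) diag = [5, 10] → torsion [5, 10]

Answer: M ≅ ℤ^2 ⊕ ℤ/5 ⊕ ℤ/10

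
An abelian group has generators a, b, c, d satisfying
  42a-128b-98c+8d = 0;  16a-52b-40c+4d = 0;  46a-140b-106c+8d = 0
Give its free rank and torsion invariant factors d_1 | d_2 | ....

Answer: M ≅ ℤ^1 ⊕ ℤ/2 ⊕ ℤ/4 ⊕ ℤ/4

Derivation:
rank_ℚ(R)=3; free=4−3=1
SNF(R) diag = [2, 4, 4] → torsion [2, 4, 4]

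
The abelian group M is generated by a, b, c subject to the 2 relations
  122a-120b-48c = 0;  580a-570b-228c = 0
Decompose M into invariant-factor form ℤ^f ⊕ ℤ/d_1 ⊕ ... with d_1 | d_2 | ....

rank_ℚ(R)=2; free=3−2=1
SNF(R) diag = [2, 6] → torsion [2, 6]

Answer: M ≅ ℤ^1 ⊕ ℤ/2 ⊕ ℤ/6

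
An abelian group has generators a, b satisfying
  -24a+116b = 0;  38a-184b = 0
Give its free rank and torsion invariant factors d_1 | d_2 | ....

Answer: M ≅ ℤ/2 ⊕ ℤ/4

Derivation:
rank_ℚ(R)=2; free=2−2=0
SNF(R) diag = [2, 4] → torsion [2, 4]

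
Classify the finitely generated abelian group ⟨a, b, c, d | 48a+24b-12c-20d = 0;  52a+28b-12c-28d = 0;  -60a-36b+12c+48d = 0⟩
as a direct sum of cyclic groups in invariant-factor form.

Answer: M ≅ ℤ^1 ⊕ ℤ/4 ⊕ ℤ/4 ⊕ ℤ/12

Derivation:
rank_ℚ(R)=3; free=4−3=1
SNF(R) diag = [4, 4, 12] → torsion [4, 4, 12]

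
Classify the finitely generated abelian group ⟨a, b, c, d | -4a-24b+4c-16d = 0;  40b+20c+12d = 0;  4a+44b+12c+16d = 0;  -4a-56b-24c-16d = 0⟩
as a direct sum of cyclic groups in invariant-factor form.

Answer: M ≅ ℤ/4 ⊕ ℤ/4 ⊕ ℤ/12 ⊕ ℤ/12

Derivation:
rank_ℚ(R)=4; free=4−4=0
SNF(R) diag = [4, 4, 12, 12] → torsion [4, 4, 12, 12]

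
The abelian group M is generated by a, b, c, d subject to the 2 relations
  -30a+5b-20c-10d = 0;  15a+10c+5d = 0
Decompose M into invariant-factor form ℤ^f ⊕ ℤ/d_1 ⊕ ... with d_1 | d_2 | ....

Answer: M ≅ ℤ^2 ⊕ ℤ/5 ⊕ ℤ/5

Derivation:
rank_ℚ(R)=2; free=4−2=2
SNF(R) diag = [5, 5] → torsion [5, 5]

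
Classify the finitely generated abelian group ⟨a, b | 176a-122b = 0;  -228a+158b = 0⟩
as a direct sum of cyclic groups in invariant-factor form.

rank_ℚ(R)=2; free=2−2=0
SNF(R) diag = [2, 4] → torsion [2, 4]

Answer: M ≅ ℤ/2 ⊕ ℤ/4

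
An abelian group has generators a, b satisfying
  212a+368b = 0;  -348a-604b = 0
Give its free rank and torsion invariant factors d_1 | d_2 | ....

Answer: M ≅ ℤ/4 ⊕ ℤ/4

Derivation:
rank_ℚ(R)=2; free=2−2=0
SNF(R) diag = [4, 4] → torsion [4, 4]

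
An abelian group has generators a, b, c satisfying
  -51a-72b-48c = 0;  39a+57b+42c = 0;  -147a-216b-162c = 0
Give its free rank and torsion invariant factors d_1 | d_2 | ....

rank_ℚ(R)=3; free=3−3=0
SNF(R) diag = [3, 3, 6] → torsion [3, 3, 6]

Answer: M ≅ ℤ/3 ⊕ ℤ/3 ⊕ ℤ/6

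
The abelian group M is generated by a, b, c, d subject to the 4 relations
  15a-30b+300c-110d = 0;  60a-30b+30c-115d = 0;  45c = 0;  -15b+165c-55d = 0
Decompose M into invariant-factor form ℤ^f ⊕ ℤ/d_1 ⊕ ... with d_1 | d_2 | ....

rank_ℚ(R)=4; free=4−4=0
SNF(R) diag = [5, 15, 15, 45] → torsion [5, 15, 15, 45]

Answer: M ≅ ℤ/5 ⊕ ℤ/15 ⊕ ℤ/15 ⊕ ℤ/45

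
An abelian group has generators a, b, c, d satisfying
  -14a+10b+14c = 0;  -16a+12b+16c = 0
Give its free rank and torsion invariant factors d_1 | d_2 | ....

Answer: M ≅ ℤ^2 ⊕ ℤ/2 ⊕ ℤ/4

Derivation:
rank_ℚ(R)=2; free=4−2=2
SNF(R) diag = [2, 4] → torsion [2, 4]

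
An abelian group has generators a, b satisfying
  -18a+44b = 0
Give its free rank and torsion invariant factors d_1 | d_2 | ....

rank_ℚ(R)=1; free=2−1=1
SNF(R) diag = [2] → torsion [2]

Answer: M ≅ ℤ^1 ⊕ ℤ/2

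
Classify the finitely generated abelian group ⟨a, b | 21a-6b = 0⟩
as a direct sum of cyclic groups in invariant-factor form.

Answer: M ≅ ℤ^1 ⊕ ℤ/3

Derivation:
rank_ℚ(R)=1; free=2−1=1
SNF(R) diag = [3] → torsion [3]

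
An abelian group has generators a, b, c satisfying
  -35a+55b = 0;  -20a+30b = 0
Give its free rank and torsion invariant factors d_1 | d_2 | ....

rank_ℚ(R)=2; free=3−2=1
SNF(R) diag = [5, 10] → torsion [5, 10]

Answer: M ≅ ℤ^1 ⊕ ℤ/5 ⊕ ℤ/10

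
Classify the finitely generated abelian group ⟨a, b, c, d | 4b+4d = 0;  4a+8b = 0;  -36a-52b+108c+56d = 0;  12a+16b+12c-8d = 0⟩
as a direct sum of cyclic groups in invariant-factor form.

Answer: M ≅ ℤ/4 ⊕ ℤ/4 ⊕ ℤ/12 ⊕ ℤ/36

Derivation:
rank_ℚ(R)=4; free=4−4=0
SNF(R) diag = [4, 4, 12, 36] → torsion [4, 4, 12, 36]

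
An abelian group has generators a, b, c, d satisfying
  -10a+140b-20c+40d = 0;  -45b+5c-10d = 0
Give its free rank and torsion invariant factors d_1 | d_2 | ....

Answer: M ≅ ℤ^2 ⊕ ℤ/5 ⊕ ℤ/10

Derivation:
rank_ℚ(R)=2; free=4−2=2
SNF(R) diag = [5, 10] → torsion [5, 10]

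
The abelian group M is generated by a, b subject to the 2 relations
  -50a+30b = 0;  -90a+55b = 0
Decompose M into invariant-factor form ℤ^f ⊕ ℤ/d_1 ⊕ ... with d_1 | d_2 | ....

rank_ℚ(R)=2; free=2−2=0
SNF(R) diag = [5, 10] → torsion [5, 10]

Answer: M ≅ ℤ/5 ⊕ ℤ/10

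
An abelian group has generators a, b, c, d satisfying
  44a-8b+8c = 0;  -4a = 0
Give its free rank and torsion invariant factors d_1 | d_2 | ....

rank_ℚ(R)=2; free=4−2=2
SNF(R) diag = [4, 8] → torsion [4, 8]

Answer: M ≅ ℤ^2 ⊕ ℤ/4 ⊕ ℤ/8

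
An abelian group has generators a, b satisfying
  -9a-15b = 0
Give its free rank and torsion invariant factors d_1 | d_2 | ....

rank_ℚ(R)=1; free=2−1=1
SNF(R) diag = [3] → torsion [3]

Answer: M ≅ ℤ^1 ⊕ ℤ/3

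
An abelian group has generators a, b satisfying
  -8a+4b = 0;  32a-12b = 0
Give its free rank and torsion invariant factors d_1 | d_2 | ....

rank_ℚ(R)=2; free=2−2=0
SNF(R) diag = [4, 8] → torsion [4, 8]

Answer: M ≅ ℤ/4 ⊕ ℤ/8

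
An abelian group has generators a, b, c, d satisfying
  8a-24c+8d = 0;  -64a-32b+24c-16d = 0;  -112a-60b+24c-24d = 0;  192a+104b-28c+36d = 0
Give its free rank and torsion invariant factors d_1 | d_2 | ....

rank_ℚ(R)=4; free=4−4=0
SNF(R) diag = [4, 4, 8, 8] → torsion [4, 4, 8, 8]

Answer: M ≅ ℤ/4 ⊕ ℤ/4 ⊕ ℤ/8 ⊕ ℤ/8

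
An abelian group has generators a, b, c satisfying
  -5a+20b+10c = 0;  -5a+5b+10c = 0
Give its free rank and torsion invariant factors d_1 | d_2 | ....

rank_ℚ(R)=2; free=3−2=1
SNF(R) diag = [5, 15] → torsion [5, 15]

Answer: M ≅ ℤ^1 ⊕ ℤ/5 ⊕ ℤ/15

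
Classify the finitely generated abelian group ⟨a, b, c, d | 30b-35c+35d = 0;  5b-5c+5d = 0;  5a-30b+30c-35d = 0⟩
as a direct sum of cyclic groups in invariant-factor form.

rank_ℚ(R)=3; free=4−3=1
SNF(R) diag = [5, 5, 5] → torsion [5, 5, 5]

Answer: M ≅ ℤ^1 ⊕ ℤ/5 ⊕ ℤ/5 ⊕ ℤ/5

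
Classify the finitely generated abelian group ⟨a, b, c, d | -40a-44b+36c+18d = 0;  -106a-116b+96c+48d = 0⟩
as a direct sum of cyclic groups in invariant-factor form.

Answer: M ≅ ℤ^2 ⊕ ℤ/2 ⊕ ℤ/6

Derivation:
rank_ℚ(R)=2; free=4−2=2
SNF(R) diag = [2, 6] → torsion [2, 6]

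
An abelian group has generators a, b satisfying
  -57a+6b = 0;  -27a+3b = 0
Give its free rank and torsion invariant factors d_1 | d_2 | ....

rank_ℚ(R)=2; free=2−2=0
SNF(R) diag = [3, 3] → torsion [3, 3]

Answer: M ≅ ℤ/3 ⊕ ℤ/3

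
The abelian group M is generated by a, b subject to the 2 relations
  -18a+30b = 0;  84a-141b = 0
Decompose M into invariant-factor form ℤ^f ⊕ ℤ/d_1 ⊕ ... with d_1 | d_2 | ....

rank_ℚ(R)=2; free=2−2=0
SNF(R) diag = [3, 6] → torsion [3, 6]

Answer: M ≅ ℤ/3 ⊕ ℤ/6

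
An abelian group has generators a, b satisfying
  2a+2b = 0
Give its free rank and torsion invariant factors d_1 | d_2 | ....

rank_ℚ(R)=1; free=2−1=1
SNF(R) diag = [2] → torsion [2]

Answer: M ≅ ℤ^1 ⊕ ℤ/2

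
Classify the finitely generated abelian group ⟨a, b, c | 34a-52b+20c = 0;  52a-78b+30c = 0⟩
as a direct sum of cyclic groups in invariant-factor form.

Answer: M ≅ ℤ^1 ⊕ ℤ/2 ⊕ ℤ/2

Derivation:
rank_ℚ(R)=2; free=3−2=1
SNF(R) diag = [2, 2] → torsion [2, 2]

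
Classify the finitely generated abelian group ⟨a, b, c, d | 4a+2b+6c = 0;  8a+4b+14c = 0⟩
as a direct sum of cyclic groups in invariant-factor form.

rank_ℚ(R)=2; free=4−2=2
SNF(R) diag = [2, 2] → torsion [2, 2]

Answer: M ≅ ℤ^2 ⊕ ℤ/2 ⊕ ℤ/2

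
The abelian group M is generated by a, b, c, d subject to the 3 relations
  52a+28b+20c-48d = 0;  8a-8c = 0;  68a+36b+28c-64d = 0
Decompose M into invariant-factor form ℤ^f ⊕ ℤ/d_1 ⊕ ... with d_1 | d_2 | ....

rank_ℚ(R)=3; free=4−3=1
SNF(R) diag = [4, 8, 8] → torsion [4, 8, 8]

Answer: M ≅ ℤ^1 ⊕ ℤ/4 ⊕ ℤ/8 ⊕ ℤ/8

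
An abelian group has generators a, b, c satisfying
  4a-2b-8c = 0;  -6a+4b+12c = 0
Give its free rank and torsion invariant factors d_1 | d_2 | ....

rank_ℚ(R)=2; free=3−2=1
SNF(R) diag = [2, 2] → torsion [2, 2]

Answer: M ≅ ℤ^1 ⊕ ℤ/2 ⊕ ℤ/2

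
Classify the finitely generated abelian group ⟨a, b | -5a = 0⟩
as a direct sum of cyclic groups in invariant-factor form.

rank_ℚ(R)=1; free=2−1=1
SNF(R) diag = [5] → torsion [5]

Answer: M ≅ ℤ^1 ⊕ ℤ/5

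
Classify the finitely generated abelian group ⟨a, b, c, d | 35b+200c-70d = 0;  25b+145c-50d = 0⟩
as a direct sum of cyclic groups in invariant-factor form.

Answer: M ≅ ℤ^2 ⊕ ℤ/5 ⊕ ℤ/15

Derivation:
rank_ℚ(R)=2; free=4−2=2
SNF(R) diag = [5, 15] → torsion [5, 15]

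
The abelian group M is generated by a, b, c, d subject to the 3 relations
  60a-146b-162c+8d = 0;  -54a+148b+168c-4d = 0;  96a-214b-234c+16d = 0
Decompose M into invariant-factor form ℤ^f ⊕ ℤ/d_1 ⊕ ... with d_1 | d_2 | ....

Answer: M ≅ ℤ^1 ⊕ ℤ/2 ⊕ ℤ/6 ⊕ ℤ/12

Derivation:
rank_ℚ(R)=3; free=4−3=1
SNF(R) diag = [2, 6, 12] → torsion [2, 6, 12]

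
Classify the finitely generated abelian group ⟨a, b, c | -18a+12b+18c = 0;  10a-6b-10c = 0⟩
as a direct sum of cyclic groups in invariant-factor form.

rank_ℚ(R)=2; free=3−2=1
SNF(R) diag = [2, 6] → torsion [2, 6]

Answer: M ≅ ℤ^1 ⊕ ℤ/2 ⊕ ℤ/6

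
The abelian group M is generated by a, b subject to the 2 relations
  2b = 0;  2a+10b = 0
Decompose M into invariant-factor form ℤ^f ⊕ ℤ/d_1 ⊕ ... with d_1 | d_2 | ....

Answer: M ≅ ℤ/2 ⊕ ℤ/2

Derivation:
rank_ℚ(R)=2; free=2−2=0
SNF(R) diag = [2, 2] → torsion [2, 2]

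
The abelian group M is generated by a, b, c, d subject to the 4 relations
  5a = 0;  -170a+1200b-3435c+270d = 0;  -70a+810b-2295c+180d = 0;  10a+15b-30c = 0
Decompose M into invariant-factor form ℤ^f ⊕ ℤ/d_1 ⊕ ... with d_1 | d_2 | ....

rank_ℚ(R)=4; free=4−4=0
SNF(R) diag = [5, 15, 45, 90] → torsion [5, 15, 45, 90]

Answer: M ≅ ℤ/5 ⊕ ℤ/15 ⊕ ℤ/45 ⊕ ℤ/90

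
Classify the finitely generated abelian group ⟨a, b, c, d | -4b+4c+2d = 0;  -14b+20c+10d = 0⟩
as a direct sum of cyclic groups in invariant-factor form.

rank_ℚ(R)=2; free=4−2=2
SNF(R) diag = [2, 6] → torsion [2, 6]

Answer: M ≅ ℤ^2 ⊕ ℤ/2 ⊕ ℤ/6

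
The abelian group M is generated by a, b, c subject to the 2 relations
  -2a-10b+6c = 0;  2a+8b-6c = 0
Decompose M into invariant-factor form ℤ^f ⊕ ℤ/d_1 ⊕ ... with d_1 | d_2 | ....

rank_ℚ(R)=2; free=3−2=1
SNF(R) diag = [2, 2] → torsion [2, 2]

Answer: M ≅ ℤ^1 ⊕ ℤ/2 ⊕ ℤ/2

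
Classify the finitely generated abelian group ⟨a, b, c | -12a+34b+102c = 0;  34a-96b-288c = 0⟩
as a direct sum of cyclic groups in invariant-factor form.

Answer: M ≅ ℤ^1 ⊕ ℤ/2 ⊕ ℤ/2

Derivation:
rank_ℚ(R)=2; free=3−2=1
SNF(R) diag = [2, 2] → torsion [2, 2]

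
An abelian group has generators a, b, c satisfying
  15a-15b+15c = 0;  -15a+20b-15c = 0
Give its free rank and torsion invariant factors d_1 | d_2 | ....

rank_ℚ(R)=2; free=3−2=1
SNF(R) diag = [5, 15] → torsion [5, 15]

Answer: M ≅ ℤ^1 ⊕ ℤ/5 ⊕ ℤ/15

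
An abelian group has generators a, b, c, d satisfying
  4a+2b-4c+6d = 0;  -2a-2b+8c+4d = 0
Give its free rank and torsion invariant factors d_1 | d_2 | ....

Answer: M ≅ ℤ^2 ⊕ ℤ/2 ⊕ ℤ/2

Derivation:
rank_ℚ(R)=2; free=4−2=2
SNF(R) diag = [2, 2] → torsion [2, 2]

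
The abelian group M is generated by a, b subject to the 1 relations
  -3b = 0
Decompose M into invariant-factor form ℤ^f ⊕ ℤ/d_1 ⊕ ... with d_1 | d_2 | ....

rank_ℚ(R)=1; free=2−1=1
SNF(R) diag = [3] → torsion [3]

Answer: M ≅ ℤ^1 ⊕ ℤ/3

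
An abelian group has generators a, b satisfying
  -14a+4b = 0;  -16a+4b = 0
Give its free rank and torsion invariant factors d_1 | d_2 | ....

Answer: M ≅ ℤ/2 ⊕ ℤ/4

Derivation:
rank_ℚ(R)=2; free=2−2=0
SNF(R) diag = [2, 4] → torsion [2, 4]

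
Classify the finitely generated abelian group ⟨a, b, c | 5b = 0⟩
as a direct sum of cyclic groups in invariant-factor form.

rank_ℚ(R)=1; free=3−1=2
SNF(R) diag = [5] → torsion [5]

Answer: M ≅ ℤ^2 ⊕ ℤ/5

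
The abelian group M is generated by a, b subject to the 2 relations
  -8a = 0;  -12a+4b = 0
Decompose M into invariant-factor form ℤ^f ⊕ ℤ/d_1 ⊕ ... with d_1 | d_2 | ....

Answer: M ≅ ℤ/4 ⊕ ℤ/8

Derivation:
rank_ℚ(R)=2; free=2−2=0
SNF(R) diag = [4, 8] → torsion [4, 8]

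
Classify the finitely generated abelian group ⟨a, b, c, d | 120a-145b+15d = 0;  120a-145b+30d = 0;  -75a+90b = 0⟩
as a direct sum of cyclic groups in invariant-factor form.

Answer: M ≅ ℤ^1 ⊕ ℤ/5 ⊕ ℤ/15 ⊕ ℤ/15

Derivation:
rank_ℚ(R)=3; free=4−3=1
SNF(R) diag = [5, 15, 15] → torsion [5, 15, 15]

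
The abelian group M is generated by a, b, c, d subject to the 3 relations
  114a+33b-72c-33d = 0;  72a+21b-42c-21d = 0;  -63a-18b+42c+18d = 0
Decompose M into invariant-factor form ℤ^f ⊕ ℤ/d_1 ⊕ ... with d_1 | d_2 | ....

Answer: M ≅ ℤ^1 ⊕ ℤ/3 ⊕ ℤ/3 ⊕ ℤ/6

Derivation:
rank_ℚ(R)=3; free=4−3=1
SNF(R) diag = [3, 3, 6] → torsion [3, 3, 6]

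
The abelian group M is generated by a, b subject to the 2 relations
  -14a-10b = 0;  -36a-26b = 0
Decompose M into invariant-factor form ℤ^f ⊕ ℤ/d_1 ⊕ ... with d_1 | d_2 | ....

rank_ℚ(R)=2; free=2−2=0
SNF(R) diag = [2, 2] → torsion [2, 2]

Answer: M ≅ ℤ/2 ⊕ ℤ/2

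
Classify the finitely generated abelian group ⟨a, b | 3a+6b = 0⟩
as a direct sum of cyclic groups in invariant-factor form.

rank_ℚ(R)=1; free=2−1=1
SNF(R) diag = [3] → torsion [3]

Answer: M ≅ ℤ^1 ⊕ ℤ/3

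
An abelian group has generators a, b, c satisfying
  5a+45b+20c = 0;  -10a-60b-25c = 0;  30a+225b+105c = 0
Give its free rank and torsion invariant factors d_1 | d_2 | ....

Answer: M ≅ ℤ/5 ⊕ ℤ/15 ⊕ ℤ/15

Derivation:
rank_ℚ(R)=3; free=3−3=0
SNF(R) diag = [5, 15, 15] → torsion [5, 15, 15]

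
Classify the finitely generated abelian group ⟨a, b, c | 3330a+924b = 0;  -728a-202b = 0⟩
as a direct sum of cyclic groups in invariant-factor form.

rank_ℚ(R)=2; free=3−2=1
SNF(R) diag = [2, 6] → torsion [2, 6]

Answer: M ≅ ℤ^1 ⊕ ℤ/2 ⊕ ℤ/6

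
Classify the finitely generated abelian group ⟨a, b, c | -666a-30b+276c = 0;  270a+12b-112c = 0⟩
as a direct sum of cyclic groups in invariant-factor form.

Answer: M ≅ ℤ^1 ⊕ ℤ/2 ⊕ ℤ/6

Derivation:
rank_ℚ(R)=2; free=3−2=1
SNF(R) diag = [2, 6] → torsion [2, 6]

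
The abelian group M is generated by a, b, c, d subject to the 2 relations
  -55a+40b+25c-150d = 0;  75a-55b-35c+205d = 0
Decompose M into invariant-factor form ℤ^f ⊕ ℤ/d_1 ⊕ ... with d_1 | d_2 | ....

Answer: M ≅ ℤ^2 ⊕ ℤ/5 ⊕ ℤ/5

Derivation:
rank_ℚ(R)=2; free=4−2=2
SNF(R) diag = [5, 5] → torsion [5, 5]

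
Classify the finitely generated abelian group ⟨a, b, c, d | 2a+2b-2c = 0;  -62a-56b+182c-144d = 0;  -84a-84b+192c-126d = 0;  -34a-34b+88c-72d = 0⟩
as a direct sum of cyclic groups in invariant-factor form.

Answer: M ≅ ℤ/2 ⊕ ℤ/6 ⊕ ℤ/18 ⊕ ℤ/54

Derivation:
rank_ℚ(R)=4; free=4−4=0
SNF(R) diag = [2, 6, 18, 54] → torsion [2, 6, 18, 54]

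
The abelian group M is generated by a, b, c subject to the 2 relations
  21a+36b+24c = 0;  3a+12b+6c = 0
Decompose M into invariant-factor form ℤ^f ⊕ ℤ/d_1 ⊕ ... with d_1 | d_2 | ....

Answer: M ≅ ℤ^1 ⊕ ℤ/3 ⊕ ℤ/6

Derivation:
rank_ℚ(R)=2; free=3−2=1
SNF(R) diag = [3, 6] → torsion [3, 6]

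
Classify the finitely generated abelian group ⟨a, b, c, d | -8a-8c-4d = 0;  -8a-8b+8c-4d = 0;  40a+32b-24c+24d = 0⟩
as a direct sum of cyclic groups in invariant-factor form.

rank_ℚ(R)=3; free=4−3=1
SNF(R) diag = [4, 8, 8] → torsion [4, 8, 8]

Answer: M ≅ ℤ^1 ⊕ ℤ/4 ⊕ ℤ/8 ⊕ ℤ/8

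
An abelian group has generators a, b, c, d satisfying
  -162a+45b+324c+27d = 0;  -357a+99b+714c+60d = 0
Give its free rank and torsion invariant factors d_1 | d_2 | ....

rank_ℚ(R)=2; free=4−2=2
SNF(R) diag = [3, 9] → torsion [3, 9]

Answer: M ≅ ℤ^2 ⊕ ℤ/3 ⊕ ℤ/9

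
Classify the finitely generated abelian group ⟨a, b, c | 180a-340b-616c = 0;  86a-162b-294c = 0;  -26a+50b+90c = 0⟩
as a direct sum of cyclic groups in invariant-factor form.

Answer: M ≅ ℤ/2 ⊕ ℤ/4 ⊕ ℤ/4

Derivation:
rank_ℚ(R)=3; free=3−3=0
SNF(R) diag = [2, 4, 4] → torsion [2, 4, 4]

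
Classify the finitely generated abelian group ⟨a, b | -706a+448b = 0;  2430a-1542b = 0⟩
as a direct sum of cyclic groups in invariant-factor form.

rank_ℚ(R)=2; free=2−2=0
SNF(R) diag = [2, 6] → torsion [2, 6]

Answer: M ≅ ℤ/2 ⊕ ℤ/6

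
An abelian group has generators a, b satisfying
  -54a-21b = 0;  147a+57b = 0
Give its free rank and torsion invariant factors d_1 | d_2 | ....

Answer: M ≅ ℤ/3 ⊕ ℤ/3

Derivation:
rank_ℚ(R)=2; free=2−2=0
SNF(R) diag = [3, 3] → torsion [3, 3]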